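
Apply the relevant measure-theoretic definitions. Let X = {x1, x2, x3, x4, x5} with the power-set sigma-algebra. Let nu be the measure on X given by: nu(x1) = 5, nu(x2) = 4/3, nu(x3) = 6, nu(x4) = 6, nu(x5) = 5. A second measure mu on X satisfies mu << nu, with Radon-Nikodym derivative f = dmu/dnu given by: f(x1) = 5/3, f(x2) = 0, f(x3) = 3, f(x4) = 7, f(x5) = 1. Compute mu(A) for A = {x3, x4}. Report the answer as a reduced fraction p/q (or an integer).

By the defining property of the Radon-Nikodym derivative, for every measurable set A,
  mu(A) = integral_A f dnu.
Since nu is a discrete measure concentrated on the atoms of X, the integral over A reduces to the sum
  mu(A) = sum_{x in A} f(x) * nu({x}).
Computing each term:
  x3: f(x3) * nu(x3) = 3 * 6 = 18.
  x4: f(x4) * nu(x4) = 7 * 6 = 42.
Summing: mu(A) = 18 + 42 = 60.

60


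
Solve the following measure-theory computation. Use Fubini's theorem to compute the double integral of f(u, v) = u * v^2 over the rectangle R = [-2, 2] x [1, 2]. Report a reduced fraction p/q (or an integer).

f(u, v) is a tensor product of a function of u and a function of v, and both factors are bounded continuous (hence Lebesgue integrable) on the rectangle, so Fubini's theorem applies:
  integral_R f d(m x m) = (integral_a1^b1 u du) * (integral_a2^b2 v^2 dv).
Inner integral in u: integral_{-2}^{2} u du = (2^2 - (-2)^2)/2
  = 0.
Inner integral in v: integral_{1}^{2} v^2 dv = (2^3 - 1^3)/3
  = 7/3.
Product: (0) * (7/3) = 0.

0


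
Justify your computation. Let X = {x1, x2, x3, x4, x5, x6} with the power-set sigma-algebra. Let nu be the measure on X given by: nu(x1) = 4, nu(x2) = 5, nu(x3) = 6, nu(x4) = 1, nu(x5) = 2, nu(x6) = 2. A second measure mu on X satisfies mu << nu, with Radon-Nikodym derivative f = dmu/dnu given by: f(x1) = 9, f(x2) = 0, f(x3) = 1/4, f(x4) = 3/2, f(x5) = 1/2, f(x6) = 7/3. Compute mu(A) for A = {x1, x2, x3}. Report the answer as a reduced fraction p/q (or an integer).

By the defining property of the Radon-Nikodym derivative, for every measurable set A,
  mu(A) = integral_A f dnu.
Since nu is a discrete measure concentrated on the atoms of X, the integral over A reduces to the sum
  mu(A) = sum_{x in A} f(x) * nu({x}).
Computing each term:
  x1: f(x1) * nu(x1) = 9 * 4 = 36.
  x2: f(x2) * nu(x2) = 0 * 5 = 0.
  x3: f(x3) * nu(x3) = 1/4 * 6 = 3/2.
Summing: mu(A) = 36 + 0 + 3/2 = 75/2.

75/2


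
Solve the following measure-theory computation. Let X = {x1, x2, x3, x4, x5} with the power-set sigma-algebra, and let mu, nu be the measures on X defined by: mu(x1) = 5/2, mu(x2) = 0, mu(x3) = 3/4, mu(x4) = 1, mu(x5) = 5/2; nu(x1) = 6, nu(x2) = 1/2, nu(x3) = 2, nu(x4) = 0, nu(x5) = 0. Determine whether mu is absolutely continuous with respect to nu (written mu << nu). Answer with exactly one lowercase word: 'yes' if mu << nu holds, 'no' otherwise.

mu << nu means: every nu-null measurable set is also mu-null; equivalently, for every atom x, if nu({x}) = 0 then mu({x}) = 0.
Checking each atom:
  x1: nu = 6 > 0 -> no constraint.
  x2: nu = 1/2 > 0 -> no constraint.
  x3: nu = 2 > 0 -> no constraint.
  x4: nu = 0, mu = 1 > 0 -> violates mu << nu.
  x5: nu = 0, mu = 5/2 > 0 -> violates mu << nu.
The atom(s) x4, x5 violate the condition (nu = 0 but mu > 0). Therefore mu is NOT absolutely continuous w.r.t. nu.

no


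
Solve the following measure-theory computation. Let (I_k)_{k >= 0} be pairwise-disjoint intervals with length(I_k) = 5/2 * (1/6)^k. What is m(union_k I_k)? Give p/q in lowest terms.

By countable additivity of the Lebesgue measure on pairwise disjoint measurable sets,
  m(union_{k >= 0} I_k) = sum_{k >= 0} m(I_k) = sum_{k >= 0} a * r^k,
  with a = 5/2 and r = 1/6.
Since 0 < r = 1/6 < 1, the geometric series converges:
  sum_{k >= 0} a * r^k = a / (1 - r).
  = 5/2 / (1 - 1/6)
  = 5/2 / (5/6)
  = 3.

3


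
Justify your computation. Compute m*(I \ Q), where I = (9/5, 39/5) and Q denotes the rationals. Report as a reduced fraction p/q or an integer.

The interval I = (9/5, 39/5) has m(I) = 39/5 - 9/5 = 6 (endpoints are measure-zero, so open/closed/half-open agree). Write I = (I cap Q) u (I \ Q). The rationals in I are countable, so m*(I cap Q) = 0 (cover each rational by intervals whose total length is arbitrarily small). By countable subadditivity m*(I) <= m*(I cap Q) + m*(I \ Q), hence m*(I \ Q) >= m(I) = 6. The reverse inequality m*(I \ Q) <= m*(I) = 6 is trivial since (I \ Q) is a subset of I. Therefore m*(I \ Q) = 6.

6


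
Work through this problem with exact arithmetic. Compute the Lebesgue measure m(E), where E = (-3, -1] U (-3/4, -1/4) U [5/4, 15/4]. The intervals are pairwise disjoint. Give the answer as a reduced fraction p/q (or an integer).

For pairwise disjoint intervals, m(union_i I_i) = sum_i m(I_i),
and m is invariant under swapping open/closed endpoints (single points have measure 0).
So m(E) = sum_i (b_i - a_i).
  I_1 has length -1 - (-3) = 2.
  I_2 has length -1/4 - (-3/4) = 1/2.
  I_3 has length 15/4 - 5/4 = 5/2.
Summing:
  m(E) = 2 + 1/2 + 5/2 = 5.

5


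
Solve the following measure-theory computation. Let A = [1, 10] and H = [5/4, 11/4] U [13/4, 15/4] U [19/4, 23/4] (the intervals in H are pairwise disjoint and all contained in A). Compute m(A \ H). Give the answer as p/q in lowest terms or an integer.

The ambient interval has length m(A) = 10 - 1 = 9.
Since the holes are disjoint and sit inside A, by finite additivity
  m(H) = sum_i (b_i - a_i), and m(A \ H) = m(A) - m(H).
Computing the hole measures:
  m(H_1) = 11/4 - 5/4 = 3/2.
  m(H_2) = 15/4 - 13/4 = 1/2.
  m(H_3) = 23/4 - 19/4 = 1.
Summed: m(H) = 3/2 + 1/2 + 1 = 3.
So m(A \ H) = 9 - 3 = 6.

6


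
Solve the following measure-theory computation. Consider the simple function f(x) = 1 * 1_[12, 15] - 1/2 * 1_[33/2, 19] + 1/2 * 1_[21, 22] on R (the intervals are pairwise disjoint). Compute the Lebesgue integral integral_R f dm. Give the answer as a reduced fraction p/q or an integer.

For a simple function f = sum_i c_i * 1_{A_i} with disjoint A_i,
  integral f dm = sum_i c_i * m(A_i).
Lengths of the A_i:
  m(A_1) = 15 - 12 = 3.
  m(A_2) = 19 - 33/2 = 5/2.
  m(A_3) = 22 - 21 = 1.
Contributions c_i * m(A_i):
  (1) * (3) = 3.
  (-1/2) * (5/2) = -5/4.
  (1/2) * (1) = 1/2.
Total: 3 - 5/4 + 1/2 = 9/4.

9/4


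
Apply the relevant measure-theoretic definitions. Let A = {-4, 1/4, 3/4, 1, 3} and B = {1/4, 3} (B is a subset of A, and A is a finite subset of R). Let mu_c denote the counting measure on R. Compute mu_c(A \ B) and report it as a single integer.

Counting measure assigns mu_c(E) = |E| (number of elements) when E is finite. For B subset A, A \ B is the set of elements of A not in B, so |A \ B| = |A| - |B|.
|A| = 5, |B| = 2, so mu_c(A \ B) = 5 - 2 = 3.

3


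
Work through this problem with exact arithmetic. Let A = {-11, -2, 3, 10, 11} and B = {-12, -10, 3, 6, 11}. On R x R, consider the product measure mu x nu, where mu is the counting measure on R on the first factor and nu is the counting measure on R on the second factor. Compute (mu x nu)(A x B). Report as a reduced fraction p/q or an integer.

For a measurable rectangle A x B, the product measure satisfies
  (mu x nu)(A x B) = mu(A) * nu(B).
  mu(A) = 5.
  nu(B) = 5.
  (mu x nu)(A x B) = 5 * 5 = 25.

25


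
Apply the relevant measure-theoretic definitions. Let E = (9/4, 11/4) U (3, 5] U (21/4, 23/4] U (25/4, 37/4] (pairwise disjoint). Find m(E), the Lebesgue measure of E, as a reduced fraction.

For pairwise disjoint intervals, m(union_i I_i) = sum_i m(I_i),
and m is invariant under swapping open/closed endpoints (single points have measure 0).
So m(E) = sum_i (b_i - a_i).
  I_1 has length 11/4 - 9/4 = 1/2.
  I_2 has length 5 - 3 = 2.
  I_3 has length 23/4 - 21/4 = 1/2.
  I_4 has length 37/4 - 25/4 = 3.
Summing:
  m(E) = 1/2 + 2 + 1/2 + 3 = 6.

6


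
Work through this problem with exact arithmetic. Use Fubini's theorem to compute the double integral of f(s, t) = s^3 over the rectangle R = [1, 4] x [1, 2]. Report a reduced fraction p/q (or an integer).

f(s, t) is a tensor product of a function of s and a function of t, and both factors are bounded continuous (hence Lebesgue integrable) on the rectangle, so Fubini's theorem applies:
  integral_R f d(m x m) = (integral_a1^b1 s^3 ds) * (integral_a2^b2 1 dt).
Inner integral in s: integral_{1}^{4} s^3 ds = (4^4 - 1^4)/4
  = 255/4.
Inner integral in t: integral_{1}^{2} 1 dt = (2^1 - 1^1)/1
  = 1.
Product: (255/4) * (1) = 255/4.

255/4


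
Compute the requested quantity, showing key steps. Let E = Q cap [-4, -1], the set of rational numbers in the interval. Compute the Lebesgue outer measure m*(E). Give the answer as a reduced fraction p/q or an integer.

Q cap [-4, -1] is countable; list its elements as q_1, q_2, ... . Fix eps > 0 and cover the k-th point by an interval of length eps * 2^(-k). The cover has total length eps * sum_{k>=1} 2^(-k) = eps, so by definition of outer measure m*(Q cap [-4, -1]) <= eps. Since eps was arbitrary and m* >= 0, the outer measure is 0.

0


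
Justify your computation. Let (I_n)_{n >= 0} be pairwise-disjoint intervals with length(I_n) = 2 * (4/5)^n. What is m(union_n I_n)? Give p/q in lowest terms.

By countable additivity of the Lebesgue measure on pairwise disjoint measurable sets,
  m(union_{n >= 0} I_n) = sum_{n >= 0} m(I_n) = sum_{n >= 0} a * r^n,
  with a = 2 and r = 4/5.
Since 0 < r = 4/5 < 1, the geometric series converges:
  sum_{n >= 0} a * r^n = a / (1 - r).
  = 2 / (1 - 4/5)
  = 2 / (1/5)
  = 10.

10


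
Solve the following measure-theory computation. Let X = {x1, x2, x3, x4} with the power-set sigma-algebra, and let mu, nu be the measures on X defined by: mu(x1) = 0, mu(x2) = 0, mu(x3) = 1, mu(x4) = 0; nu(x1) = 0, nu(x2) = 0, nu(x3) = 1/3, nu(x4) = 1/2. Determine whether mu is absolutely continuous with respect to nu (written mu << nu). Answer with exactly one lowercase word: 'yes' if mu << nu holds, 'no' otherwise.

mu << nu means: every nu-null measurable set is also mu-null; equivalently, for every atom x, if nu({x}) = 0 then mu({x}) = 0.
Checking each atom:
  x1: nu = 0, mu = 0 -> consistent with mu << nu.
  x2: nu = 0, mu = 0 -> consistent with mu << nu.
  x3: nu = 1/3 > 0 -> no constraint.
  x4: nu = 1/2 > 0 -> no constraint.
No atom violates the condition. Therefore mu << nu.

yes


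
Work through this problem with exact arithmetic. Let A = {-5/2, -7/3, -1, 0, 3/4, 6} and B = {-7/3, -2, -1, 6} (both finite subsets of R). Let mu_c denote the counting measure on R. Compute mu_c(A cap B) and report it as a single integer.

Counting measure on a finite set equals cardinality. mu_c(A cap B) = |A cap B| (elements appearing in both).
Enumerating the elements of A that also lie in B gives 3 element(s).
So mu_c(A cap B) = 3.

3


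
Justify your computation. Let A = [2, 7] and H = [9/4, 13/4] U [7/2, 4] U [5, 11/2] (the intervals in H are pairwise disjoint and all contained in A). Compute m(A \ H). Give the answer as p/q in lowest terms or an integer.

The ambient interval has length m(A) = 7 - 2 = 5.
Since the holes are disjoint and sit inside A, by finite additivity
  m(H) = sum_i (b_i - a_i), and m(A \ H) = m(A) - m(H).
Computing the hole measures:
  m(H_1) = 13/4 - 9/4 = 1.
  m(H_2) = 4 - 7/2 = 1/2.
  m(H_3) = 11/2 - 5 = 1/2.
Summed: m(H) = 1 + 1/2 + 1/2 = 2.
So m(A \ H) = 5 - 2 = 3.

3


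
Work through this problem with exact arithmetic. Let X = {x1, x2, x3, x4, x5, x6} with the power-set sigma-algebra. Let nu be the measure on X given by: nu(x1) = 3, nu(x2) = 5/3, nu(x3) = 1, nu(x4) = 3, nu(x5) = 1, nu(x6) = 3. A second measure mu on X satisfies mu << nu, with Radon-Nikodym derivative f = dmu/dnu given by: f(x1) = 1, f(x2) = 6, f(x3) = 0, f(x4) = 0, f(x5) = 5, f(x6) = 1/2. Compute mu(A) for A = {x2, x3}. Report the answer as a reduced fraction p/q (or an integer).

By the defining property of the Radon-Nikodym derivative, for every measurable set A,
  mu(A) = integral_A f dnu.
Since nu is a discrete measure concentrated on the atoms of X, the integral over A reduces to the sum
  mu(A) = sum_{x in A} f(x) * nu({x}).
Computing each term:
  x2: f(x2) * nu(x2) = 6 * 5/3 = 10.
  x3: f(x3) * nu(x3) = 0 * 1 = 0.
Summing: mu(A) = 10 + 0 = 10.

10


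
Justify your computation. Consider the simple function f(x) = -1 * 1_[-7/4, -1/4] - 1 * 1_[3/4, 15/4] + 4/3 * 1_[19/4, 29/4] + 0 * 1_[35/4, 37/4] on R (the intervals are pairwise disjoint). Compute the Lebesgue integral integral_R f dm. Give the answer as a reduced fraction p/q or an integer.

For a simple function f = sum_i c_i * 1_{A_i} with disjoint A_i,
  integral f dm = sum_i c_i * m(A_i).
Lengths of the A_i:
  m(A_1) = -1/4 - (-7/4) = 3/2.
  m(A_2) = 15/4 - 3/4 = 3.
  m(A_3) = 29/4 - 19/4 = 5/2.
  m(A_4) = 37/4 - 35/4 = 1/2.
Contributions c_i * m(A_i):
  (-1) * (3/2) = -3/2.
  (-1) * (3) = -3.
  (4/3) * (5/2) = 10/3.
  (0) * (1/2) = 0.
Total: -3/2 - 3 + 10/3 + 0 = -7/6.

-7/6


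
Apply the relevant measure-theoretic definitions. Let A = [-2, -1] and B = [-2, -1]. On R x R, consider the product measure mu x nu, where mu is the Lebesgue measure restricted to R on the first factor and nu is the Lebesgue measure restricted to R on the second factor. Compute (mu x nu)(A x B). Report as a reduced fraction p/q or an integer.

For a measurable rectangle A x B, the product measure satisfies
  (mu x nu)(A x B) = mu(A) * nu(B).
  mu(A) = 1.
  nu(B) = 1.
  (mu x nu)(A x B) = 1 * 1 = 1.

1


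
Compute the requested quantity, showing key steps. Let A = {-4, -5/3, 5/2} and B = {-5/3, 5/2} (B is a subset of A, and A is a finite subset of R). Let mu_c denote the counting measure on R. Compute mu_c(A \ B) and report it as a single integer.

Counting measure assigns mu_c(E) = |E| (number of elements) when E is finite. For B subset A, A \ B is the set of elements of A not in B, so |A \ B| = |A| - |B|.
|A| = 3, |B| = 2, so mu_c(A \ B) = 3 - 2 = 1.

1


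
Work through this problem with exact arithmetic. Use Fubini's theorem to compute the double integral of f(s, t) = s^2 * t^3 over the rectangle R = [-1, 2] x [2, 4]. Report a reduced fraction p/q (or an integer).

f(s, t) is a tensor product of a function of s and a function of t, and both factors are bounded continuous (hence Lebesgue integrable) on the rectangle, so Fubini's theorem applies:
  integral_R f d(m x m) = (integral_a1^b1 s^2 ds) * (integral_a2^b2 t^3 dt).
Inner integral in s: integral_{-1}^{2} s^2 ds = (2^3 - (-1)^3)/3
  = 3.
Inner integral in t: integral_{2}^{4} t^3 dt = (4^4 - 2^4)/4
  = 60.
Product: (3) * (60) = 180.

180


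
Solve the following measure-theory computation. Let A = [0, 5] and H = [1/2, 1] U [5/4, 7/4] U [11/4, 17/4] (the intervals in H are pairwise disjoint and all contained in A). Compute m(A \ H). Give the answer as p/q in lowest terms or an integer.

The ambient interval has length m(A) = 5 - 0 = 5.
Since the holes are disjoint and sit inside A, by finite additivity
  m(H) = sum_i (b_i - a_i), and m(A \ H) = m(A) - m(H).
Computing the hole measures:
  m(H_1) = 1 - 1/2 = 1/2.
  m(H_2) = 7/4 - 5/4 = 1/2.
  m(H_3) = 17/4 - 11/4 = 3/2.
Summed: m(H) = 1/2 + 1/2 + 3/2 = 5/2.
So m(A \ H) = 5 - 5/2 = 5/2.

5/2


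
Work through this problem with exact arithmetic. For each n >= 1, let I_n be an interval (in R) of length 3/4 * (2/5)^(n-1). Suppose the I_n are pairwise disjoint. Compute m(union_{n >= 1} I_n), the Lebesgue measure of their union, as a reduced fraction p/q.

By countable additivity of the Lebesgue measure on pairwise disjoint measurable sets,
  m(union_{n >= 1} I_n) = sum_{n >= 1} m(I_n) = sum_{n >= 1} a * r^(n-1),
  with a = 3/4 and r = 2/5.
Since 0 < r = 2/5 < 1, the geometric series converges:
  sum_{n >= 1} a * r^(n-1) = a / (1 - r).
  = 3/4 / (1 - 2/5)
  = 3/4 / (3/5)
  = 5/4.

5/4


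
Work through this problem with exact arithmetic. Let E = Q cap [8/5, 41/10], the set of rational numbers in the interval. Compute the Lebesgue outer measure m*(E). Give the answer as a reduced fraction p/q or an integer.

E = Q cap [8/5, 41/10] is a subset of Q, which is countable. Enumerate Q = {q_1, q_2, ...}; for any eps > 0, cover q_k by the open interval (q_k - eps/2^(k+1), q_k + eps/2^(k+1)), of length eps/2^k. The total cover length is sum_{k>=1} eps/2^k = eps. Hence m*(E) <= m*(Q) <= eps for every eps > 0, and since outer measure is non-negative, m*(E) = 0.

0


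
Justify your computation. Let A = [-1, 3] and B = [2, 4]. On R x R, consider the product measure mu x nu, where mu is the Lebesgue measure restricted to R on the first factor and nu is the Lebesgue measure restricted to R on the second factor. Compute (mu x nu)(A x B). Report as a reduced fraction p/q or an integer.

For a measurable rectangle A x B, the product measure satisfies
  (mu x nu)(A x B) = mu(A) * nu(B).
  mu(A) = 4.
  nu(B) = 2.
  (mu x nu)(A x B) = 4 * 2 = 8.

8


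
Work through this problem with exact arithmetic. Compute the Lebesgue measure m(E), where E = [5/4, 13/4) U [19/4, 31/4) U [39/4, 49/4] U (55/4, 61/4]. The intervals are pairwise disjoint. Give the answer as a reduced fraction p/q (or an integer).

For pairwise disjoint intervals, m(union_i I_i) = sum_i m(I_i),
and m is invariant under swapping open/closed endpoints (single points have measure 0).
So m(E) = sum_i (b_i - a_i).
  I_1 has length 13/4 - 5/4 = 2.
  I_2 has length 31/4 - 19/4 = 3.
  I_3 has length 49/4 - 39/4 = 5/2.
  I_4 has length 61/4 - 55/4 = 3/2.
Summing:
  m(E) = 2 + 3 + 5/2 + 3/2 = 9.

9


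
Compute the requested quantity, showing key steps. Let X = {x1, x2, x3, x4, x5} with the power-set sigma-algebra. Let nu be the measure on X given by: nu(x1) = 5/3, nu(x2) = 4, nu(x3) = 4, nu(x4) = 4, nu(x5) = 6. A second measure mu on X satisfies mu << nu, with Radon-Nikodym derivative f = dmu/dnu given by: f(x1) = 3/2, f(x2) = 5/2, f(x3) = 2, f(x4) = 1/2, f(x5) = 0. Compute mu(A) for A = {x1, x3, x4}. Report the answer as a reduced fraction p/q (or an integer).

By the defining property of the Radon-Nikodym derivative, for every measurable set A,
  mu(A) = integral_A f dnu.
Since nu is a discrete measure concentrated on the atoms of X, the integral over A reduces to the sum
  mu(A) = sum_{x in A} f(x) * nu({x}).
Computing each term:
  x1: f(x1) * nu(x1) = 3/2 * 5/3 = 5/2.
  x3: f(x3) * nu(x3) = 2 * 4 = 8.
  x4: f(x4) * nu(x4) = 1/2 * 4 = 2.
Summing: mu(A) = 5/2 + 8 + 2 = 25/2.

25/2


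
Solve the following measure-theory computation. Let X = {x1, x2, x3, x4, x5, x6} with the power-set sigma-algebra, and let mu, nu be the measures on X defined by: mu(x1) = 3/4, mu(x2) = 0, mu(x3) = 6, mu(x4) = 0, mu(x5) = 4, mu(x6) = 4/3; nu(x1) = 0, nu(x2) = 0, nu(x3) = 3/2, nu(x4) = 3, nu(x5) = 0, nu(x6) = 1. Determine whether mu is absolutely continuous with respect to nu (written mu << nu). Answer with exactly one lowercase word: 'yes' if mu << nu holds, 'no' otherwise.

mu << nu means: every nu-null measurable set is also mu-null; equivalently, for every atom x, if nu({x}) = 0 then mu({x}) = 0.
Checking each atom:
  x1: nu = 0, mu = 3/4 > 0 -> violates mu << nu.
  x2: nu = 0, mu = 0 -> consistent with mu << nu.
  x3: nu = 3/2 > 0 -> no constraint.
  x4: nu = 3 > 0 -> no constraint.
  x5: nu = 0, mu = 4 > 0 -> violates mu << nu.
  x6: nu = 1 > 0 -> no constraint.
The atom(s) x1, x5 violate the condition (nu = 0 but mu > 0). Therefore mu is NOT absolutely continuous w.r.t. nu.

no


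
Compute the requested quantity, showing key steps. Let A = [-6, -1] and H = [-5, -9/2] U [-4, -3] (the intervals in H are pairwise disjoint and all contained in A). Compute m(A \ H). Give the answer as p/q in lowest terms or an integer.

The ambient interval has length m(A) = -1 - (-6) = 5.
Since the holes are disjoint and sit inside A, by finite additivity
  m(H) = sum_i (b_i - a_i), and m(A \ H) = m(A) - m(H).
Computing the hole measures:
  m(H_1) = -9/2 - (-5) = 1/2.
  m(H_2) = -3 - (-4) = 1.
Summed: m(H) = 1/2 + 1 = 3/2.
So m(A \ H) = 5 - 3/2 = 7/2.

7/2


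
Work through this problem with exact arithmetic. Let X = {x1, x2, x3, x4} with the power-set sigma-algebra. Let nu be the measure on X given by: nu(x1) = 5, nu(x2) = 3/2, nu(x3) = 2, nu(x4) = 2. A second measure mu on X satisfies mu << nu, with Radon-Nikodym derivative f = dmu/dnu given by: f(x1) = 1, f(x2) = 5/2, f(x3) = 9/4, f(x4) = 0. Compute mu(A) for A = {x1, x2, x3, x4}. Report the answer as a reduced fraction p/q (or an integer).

By the defining property of the Radon-Nikodym derivative, for every measurable set A,
  mu(A) = integral_A f dnu.
Since nu is a discrete measure concentrated on the atoms of X, the integral over A reduces to the sum
  mu(A) = sum_{x in A} f(x) * nu({x}).
Computing each term:
  x1: f(x1) * nu(x1) = 1 * 5 = 5.
  x2: f(x2) * nu(x2) = 5/2 * 3/2 = 15/4.
  x3: f(x3) * nu(x3) = 9/4 * 2 = 9/2.
  x4: f(x4) * nu(x4) = 0 * 2 = 0.
Summing: mu(A) = 5 + 15/4 + 9/2 + 0 = 53/4.

53/4


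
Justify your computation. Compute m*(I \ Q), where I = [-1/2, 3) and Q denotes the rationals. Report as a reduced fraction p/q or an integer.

The interval I = [-1/2, 3) has m(I) = 3 - (-1/2) = 7/2 (endpoints are measure-zero, so open/closed/half-open agree). Write I = (I cap Q) u (I \ Q). The rationals in I are countable, so m*(I cap Q) = 0 (cover each rational by intervals whose total length is arbitrarily small). By countable subadditivity m*(I) <= m*(I cap Q) + m*(I \ Q), hence m*(I \ Q) >= m(I) = 7/2. The reverse inequality m*(I \ Q) <= m*(I) = 7/2 is trivial since (I \ Q) is a subset of I. Therefore m*(I \ Q) = 7/2.

7/2


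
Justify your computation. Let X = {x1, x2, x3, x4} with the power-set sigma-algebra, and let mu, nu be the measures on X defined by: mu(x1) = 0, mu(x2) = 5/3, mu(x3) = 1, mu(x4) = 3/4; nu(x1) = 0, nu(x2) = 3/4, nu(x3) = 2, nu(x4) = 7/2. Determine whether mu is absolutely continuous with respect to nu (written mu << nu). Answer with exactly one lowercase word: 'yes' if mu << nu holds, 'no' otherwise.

mu << nu means: every nu-null measurable set is also mu-null; equivalently, for every atom x, if nu({x}) = 0 then mu({x}) = 0.
Checking each atom:
  x1: nu = 0, mu = 0 -> consistent with mu << nu.
  x2: nu = 3/4 > 0 -> no constraint.
  x3: nu = 2 > 0 -> no constraint.
  x4: nu = 7/2 > 0 -> no constraint.
No atom violates the condition. Therefore mu << nu.

yes


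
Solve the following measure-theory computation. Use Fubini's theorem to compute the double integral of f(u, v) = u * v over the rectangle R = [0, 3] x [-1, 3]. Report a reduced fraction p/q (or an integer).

f(u, v) is a tensor product of a function of u and a function of v, and both factors are bounded continuous (hence Lebesgue integrable) on the rectangle, so Fubini's theorem applies:
  integral_R f d(m x m) = (integral_a1^b1 u du) * (integral_a2^b2 v dv).
Inner integral in u: integral_{0}^{3} u du = (3^2 - 0^2)/2
  = 9/2.
Inner integral in v: integral_{-1}^{3} v dv = (3^2 - (-1)^2)/2
  = 4.
Product: (9/2) * (4) = 18.

18


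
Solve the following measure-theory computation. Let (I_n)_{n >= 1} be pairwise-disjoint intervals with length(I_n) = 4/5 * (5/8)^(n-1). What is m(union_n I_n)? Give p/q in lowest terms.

By countable additivity of the Lebesgue measure on pairwise disjoint measurable sets,
  m(union_{n >= 1} I_n) = sum_{n >= 1} m(I_n) = sum_{n >= 1} a * r^(n-1),
  with a = 4/5 and r = 5/8.
Since 0 < r = 5/8 < 1, the geometric series converges:
  sum_{n >= 1} a * r^(n-1) = a / (1 - r).
  = 4/5 / (1 - 5/8)
  = 4/5 / (3/8)
  = 32/15.

32/15


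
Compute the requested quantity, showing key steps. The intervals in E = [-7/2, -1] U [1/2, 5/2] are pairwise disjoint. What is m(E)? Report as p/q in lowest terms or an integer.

For pairwise disjoint intervals, m(union_i I_i) = sum_i m(I_i),
and m is invariant under swapping open/closed endpoints (single points have measure 0).
So m(E) = sum_i (b_i - a_i).
  I_1 has length -1 - (-7/2) = 5/2.
  I_2 has length 5/2 - 1/2 = 2.
Summing:
  m(E) = 5/2 + 2 = 9/2.

9/2


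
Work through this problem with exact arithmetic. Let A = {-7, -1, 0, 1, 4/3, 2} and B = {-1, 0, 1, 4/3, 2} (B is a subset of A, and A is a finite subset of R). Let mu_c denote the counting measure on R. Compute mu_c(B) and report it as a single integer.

Counting measure assigns mu_c(E) = |E| (number of elements) when E is finite.
B has 5 element(s), so mu_c(B) = 5.

5


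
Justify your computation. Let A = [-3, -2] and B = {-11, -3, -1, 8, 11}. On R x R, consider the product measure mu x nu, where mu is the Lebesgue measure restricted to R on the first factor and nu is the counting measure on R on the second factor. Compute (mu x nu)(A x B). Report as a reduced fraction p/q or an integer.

For a measurable rectangle A x B, the product measure satisfies
  (mu x nu)(A x B) = mu(A) * nu(B).
  mu(A) = 1.
  nu(B) = 5.
  (mu x nu)(A x B) = 1 * 5 = 5.

5


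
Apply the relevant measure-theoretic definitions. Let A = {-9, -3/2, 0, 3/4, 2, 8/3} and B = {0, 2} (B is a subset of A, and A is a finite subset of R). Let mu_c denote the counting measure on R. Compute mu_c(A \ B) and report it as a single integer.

Counting measure assigns mu_c(E) = |E| (number of elements) when E is finite. For B subset A, A \ B is the set of elements of A not in B, so |A \ B| = |A| - |B|.
|A| = 6, |B| = 2, so mu_c(A \ B) = 6 - 2 = 4.

4


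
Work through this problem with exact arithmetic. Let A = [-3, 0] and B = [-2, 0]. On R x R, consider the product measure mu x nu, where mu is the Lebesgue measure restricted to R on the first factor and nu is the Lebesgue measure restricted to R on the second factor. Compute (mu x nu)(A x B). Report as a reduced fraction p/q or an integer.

For a measurable rectangle A x B, the product measure satisfies
  (mu x nu)(A x B) = mu(A) * nu(B).
  mu(A) = 3.
  nu(B) = 2.
  (mu x nu)(A x B) = 3 * 2 = 6.

6


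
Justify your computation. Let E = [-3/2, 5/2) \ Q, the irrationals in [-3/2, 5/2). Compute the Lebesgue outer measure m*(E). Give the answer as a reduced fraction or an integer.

The interval I = [-3/2, 5/2) has m(I) = 5/2 - (-3/2) = 4 (endpoints are measure-zero, so open/closed/half-open agree). Write I = (I cap Q) u (I \ Q). The rationals in I are countable, so m*(I cap Q) = 0 (cover each rational by intervals whose total length is arbitrarily small). By countable subadditivity m*(I) <= m*(I cap Q) + m*(I \ Q), hence m*(I \ Q) >= m(I) = 4. The reverse inequality m*(I \ Q) <= m*(I) = 4 is trivial since (I \ Q) is a subset of I. Therefore m*(I \ Q) = 4.

4


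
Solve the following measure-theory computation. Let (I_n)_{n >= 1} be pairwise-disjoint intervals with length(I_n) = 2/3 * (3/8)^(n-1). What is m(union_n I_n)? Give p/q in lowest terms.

By countable additivity of the Lebesgue measure on pairwise disjoint measurable sets,
  m(union_{n >= 1} I_n) = sum_{n >= 1} m(I_n) = sum_{n >= 1} a * r^(n-1),
  with a = 2/3 and r = 3/8.
Since 0 < r = 3/8 < 1, the geometric series converges:
  sum_{n >= 1} a * r^(n-1) = a / (1 - r).
  = 2/3 / (1 - 3/8)
  = 2/3 / (5/8)
  = 16/15.

16/15


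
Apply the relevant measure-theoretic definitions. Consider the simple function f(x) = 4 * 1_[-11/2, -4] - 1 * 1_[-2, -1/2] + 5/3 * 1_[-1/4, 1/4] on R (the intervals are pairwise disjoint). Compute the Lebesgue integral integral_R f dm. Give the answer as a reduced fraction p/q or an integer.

For a simple function f = sum_i c_i * 1_{A_i} with disjoint A_i,
  integral f dm = sum_i c_i * m(A_i).
Lengths of the A_i:
  m(A_1) = -4 - (-11/2) = 3/2.
  m(A_2) = -1/2 - (-2) = 3/2.
  m(A_3) = 1/4 - (-1/4) = 1/2.
Contributions c_i * m(A_i):
  (4) * (3/2) = 6.
  (-1) * (3/2) = -3/2.
  (5/3) * (1/2) = 5/6.
Total: 6 - 3/2 + 5/6 = 16/3.

16/3


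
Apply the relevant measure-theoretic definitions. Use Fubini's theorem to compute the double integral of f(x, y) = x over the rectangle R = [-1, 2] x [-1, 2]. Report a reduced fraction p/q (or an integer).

f(x, y) is a tensor product of a function of x and a function of y, and both factors are bounded continuous (hence Lebesgue integrable) on the rectangle, so Fubini's theorem applies:
  integral_R f d(m x m) = (integral_a1^b1 x dx) * (integral_a2^b2 1 dy).
Inner integral in x: integral_{-1}^{2} x dx = (2^2 - (-1)^2)/2
  = 3/2.
Inner integral in y: integral_{-1}^{2} 1 dy = (2^1 - (-1)^1)/1
  = 3.
Product: (3/2) * (3) = 9/2.

9/2


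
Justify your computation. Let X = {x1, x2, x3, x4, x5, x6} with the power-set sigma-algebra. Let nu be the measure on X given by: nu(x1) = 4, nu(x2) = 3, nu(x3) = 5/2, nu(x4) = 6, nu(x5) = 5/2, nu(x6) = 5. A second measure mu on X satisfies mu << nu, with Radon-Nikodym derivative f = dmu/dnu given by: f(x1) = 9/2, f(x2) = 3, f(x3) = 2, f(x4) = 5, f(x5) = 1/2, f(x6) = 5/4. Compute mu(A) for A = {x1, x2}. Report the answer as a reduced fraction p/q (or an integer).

By the defining property of the Radon-Nikodym derivative, for every measurable set A,
  mu(A) = integral_A f dnu.
Since nu is a discrete measure concentrated on the atoms of X, the integral over A reduces to the sum
  mu(A) = sum_{x in A} f(x) * nu({x}).
Computing each term:
  x1: f(x1) * nu(x1) = 9/2 * 4 = 18.
  x2: f(x2) * nu(x2) = 3 * 3 = 9.
Summing: mu(A) = 18 + 9 = 27.

27


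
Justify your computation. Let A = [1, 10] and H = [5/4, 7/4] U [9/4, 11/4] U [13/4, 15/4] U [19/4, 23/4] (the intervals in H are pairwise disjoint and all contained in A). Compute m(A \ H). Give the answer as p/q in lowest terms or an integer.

The ambient interval has length m(A) = 10 - 1 = 9.
Since the holes are disjoint and sit inside A, by finite additivity
  m(H) = sum_i (b_i - a_i), and m(A \ H) = m(A) - m(H).
Computing the hole measures:
  m(H_1) = 7/4 - 5/4 = 1/2.
  m(H_2) = 11/4 - 9/4 = 1/2.
  m(H_3) = 15/4 - 13/4 = 1/2.
  m(H_4) = 23/4 - 19/4 = 1.
Summed: m(H) = 1/2 + 1/2 + 1/2 + 1 = 5/2.
So m(A \ H) = 9 - 5/2 = 13/2.

13/2


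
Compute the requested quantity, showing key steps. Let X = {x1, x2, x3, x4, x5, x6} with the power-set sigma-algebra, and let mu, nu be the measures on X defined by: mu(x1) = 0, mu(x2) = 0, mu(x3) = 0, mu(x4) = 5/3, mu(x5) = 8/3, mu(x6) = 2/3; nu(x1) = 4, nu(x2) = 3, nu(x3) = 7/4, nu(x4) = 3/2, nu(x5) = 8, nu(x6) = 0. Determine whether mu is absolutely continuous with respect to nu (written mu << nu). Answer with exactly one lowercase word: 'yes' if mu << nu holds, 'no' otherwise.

mu << nu means: every nu-null measurable set is also mu-null; equivalently, for every atom x, if nu({x}) = 0 then mu({x}) = 0.
Checking each atom:
  x1: nu = 4 > 0 -> no constraint.
  x2: nu = 3 > 0 -> no constraint.
  x3: nu = 7/4 > 0 -> no constraint.
  x4: nu = 3/2 > 0 -> no constraint.
  x5: nu = 8 > 0 -> no constraint.
  x6: nu = 0, mu = 2/3 > 0 -> violates mu << nu.
The atom(s) x6 violate the condition (nu = 0 but mu > 0). Therefore mu is NOT absolutely continuous w.r.t. nu.

no


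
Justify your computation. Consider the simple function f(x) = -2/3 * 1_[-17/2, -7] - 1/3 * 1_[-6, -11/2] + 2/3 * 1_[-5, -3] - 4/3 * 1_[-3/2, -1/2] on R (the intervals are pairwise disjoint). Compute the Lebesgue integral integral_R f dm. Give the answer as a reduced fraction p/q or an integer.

For a simple function f = sum_i c_i * 1_{A_i} with disjoint A_i,
  integral f dm = sum_i c_i * m(A_i).
Lengths of the A_i:
  m(A_1) = -7 - (-17/2) = 3/2.
  m(A_2) = -11/2 - (-6) = 1/2.
  m(A_3) = -3 - (-5) = 2.
  m(A_4) = -1/2 - (-3/2) = 1.
Contributions c_i * m(A_i):
  (-2/3) * (3/2) = -1.
  (-1/3) * (1/2) = -1/6.
  (2/3) * (2) = 4/3.
  (-4/3) * (1) = -4/3.
Total: -1 - 1/6 + 4/3 - 4/3 = -7/6.

-7/6


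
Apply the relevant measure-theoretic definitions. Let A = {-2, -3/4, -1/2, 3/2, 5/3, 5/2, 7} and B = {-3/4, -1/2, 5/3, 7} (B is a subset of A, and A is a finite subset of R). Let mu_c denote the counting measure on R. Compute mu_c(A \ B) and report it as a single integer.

Counting measure assigns mu_c(E) = |E| (number of elements) when E is finite. For B subset A, A \ B is the set of elements of A not in B, so |A \ B| = |A| - |B|.
|A| = 7, |B| = 4, so mu_c(A \ B) = 7 - 4 = 3.

3


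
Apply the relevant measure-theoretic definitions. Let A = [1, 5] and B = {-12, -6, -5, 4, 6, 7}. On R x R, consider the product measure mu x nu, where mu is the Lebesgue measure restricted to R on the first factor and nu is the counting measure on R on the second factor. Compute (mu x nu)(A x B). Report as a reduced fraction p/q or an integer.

For a measurable rectangle A x B, the product measure satisfies
  (mu x nu)(A x B) = mu(A) * nu(B).
  mu(A) = 4.
  nu(B) = 6.
  (mu x nu)(A x B) = 4 * 6 = 24.

24


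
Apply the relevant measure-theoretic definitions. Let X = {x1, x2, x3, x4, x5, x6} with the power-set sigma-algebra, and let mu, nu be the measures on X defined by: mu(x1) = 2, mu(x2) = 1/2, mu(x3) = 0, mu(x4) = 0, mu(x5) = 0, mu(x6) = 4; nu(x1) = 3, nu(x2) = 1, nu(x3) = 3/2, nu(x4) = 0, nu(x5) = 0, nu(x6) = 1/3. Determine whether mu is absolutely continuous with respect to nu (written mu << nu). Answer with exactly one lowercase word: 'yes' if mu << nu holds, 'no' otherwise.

mu << nu means: every nu-null measurable set is also mu-null; equivalently, for every atom x, if nu({x}) = 0 then mu({x}) = 0.
Checking each atom:
  x1: nu = 3 > 0 -> no constraint.
  x2: nu = 1 > 0 -> no constraint.
  x3: nu = 3/2 > 0 -> no constraint.
  x4: nu = 0, mu = 0 -> consistent with mu << nu.
  x5: nu = 0, mu = 0 -> consistent with mu << nu.
  x6: nu = 1/3 > 0 -> no constraint.
No atom violates the condition. Therefore mu << nu.

yes


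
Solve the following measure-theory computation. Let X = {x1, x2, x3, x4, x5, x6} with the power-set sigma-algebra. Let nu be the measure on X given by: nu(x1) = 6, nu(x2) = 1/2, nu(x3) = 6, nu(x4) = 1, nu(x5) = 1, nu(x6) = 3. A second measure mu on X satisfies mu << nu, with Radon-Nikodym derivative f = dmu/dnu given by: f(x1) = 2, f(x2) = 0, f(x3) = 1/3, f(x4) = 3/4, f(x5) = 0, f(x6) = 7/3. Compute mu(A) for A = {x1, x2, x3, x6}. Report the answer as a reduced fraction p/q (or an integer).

By the defining property of the Radon-Nikodym derivative, for every measurable set A,
  mu(A) = integral_A f dnu.
Since nu is a discrete measure concentrated on the atoms of X, the integral over A reduces to the sum
  mu(A) = sum_{x in A} f(x) * nu({x}).
Computing each term:
  x1: f(x1) * nu(x1) = 2 * 6 = 12.
  x2: f(x2) * nu(x2) = 0 * 1/2 = 0.
  x3: f(x3) * nu(x3) = 1/3 * 6 = 2.
  x6: f(x6) * nu(x6) = 7/3 * 3 = 7.
Summing: mu(A) = 12 + 0 + 2 + 7 = 21.

21


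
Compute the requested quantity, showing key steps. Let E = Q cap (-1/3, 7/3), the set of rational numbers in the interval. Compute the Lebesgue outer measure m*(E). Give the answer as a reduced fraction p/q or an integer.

E = Q cap (-1/3, 7/3) is a subset of Q, which is countable. Enumerate Q = {q_1, q_2, ...}; for any eps > 0, cover q_k by the open interval (q_k - eps/2^(k+1), q_k + eps/2^(k+1)), of length eps/2^k. The total cover length is sum_{k>=1} eps/2^k = eps. Hence m*(E) <= m*(Q) <= eps for every eps > 0, and since outer measure is non-negative, m*(E) = 0.

0


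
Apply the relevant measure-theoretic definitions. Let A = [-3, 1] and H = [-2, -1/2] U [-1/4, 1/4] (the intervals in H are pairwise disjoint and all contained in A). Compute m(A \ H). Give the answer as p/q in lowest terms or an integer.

The ambient interval has length m(A) = 1 - (-3) = 4.
Since the holes are disjoint and sit inside A, by finite additivity
  m(H) = sum_i (b_i - a_i), and m(A \ H) = m(A) - m(H).
Computing the hole measures:
  m(H_1) = -1/2 - (-2) = 3/2.
  m(H_2) = 1/4 - (-1/4) = 1/2.
Summed: m(H) = 3/2 + 1/2 = 2.
So m(A \ H) = 4 - 2 = 2.

2


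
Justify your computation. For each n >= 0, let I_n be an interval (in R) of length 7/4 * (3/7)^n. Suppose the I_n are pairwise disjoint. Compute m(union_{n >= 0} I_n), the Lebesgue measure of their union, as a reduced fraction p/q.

By countable additivity of the Lebesgue measure on pairwise disjoint measurable sets,
  m(union_{n >= 0} I_n) = sum_{n >= 0} m(I_n) = sum_{n >= 0} a * r^n,
  with a = 7/4 and r = 3/7.
Since 0 < r = 3/7 < 1, the geometric series converges:
  sum_{n >= 0} a * r^n = a / (1 - r).
  = 7/4 / (1 - 3/7)
  = 7/4 / (4/7)
  = 49/16.

49/16


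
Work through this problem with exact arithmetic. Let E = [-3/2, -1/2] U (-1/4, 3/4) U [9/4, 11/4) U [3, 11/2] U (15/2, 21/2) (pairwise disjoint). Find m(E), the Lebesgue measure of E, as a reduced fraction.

For pairwise disjoint intervals, m(union_i I_i) = sum_i m(I_i),
and m is invariant under swapping open/closed endpoints (single points have measure 0).
So m(E) = sum_i (b_i - a_i).
  I_1 has length -1/2 - (-3/2) = 1.
  I_2 has length 3/4 - (-1/4) = 1.
  I_3 has length 11/4 - 9/4 = 1/2.
  I_4 has length 11/2 - 3 = 5/2.
  I_5 has length 21/2 - 15/2 = 3.
Summing:
  m(E) = 1 + 1 + 1/2 + 5/2 + 3 = 8.

8


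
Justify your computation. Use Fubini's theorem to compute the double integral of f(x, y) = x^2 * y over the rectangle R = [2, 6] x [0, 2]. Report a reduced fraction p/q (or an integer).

f(x, y) is a tensor product of a function of x and a function of y, and both factors are bounded continuous (hence Lebesgue integrable) on the rectangle, so Fubini's theorem applies:
  integral_R f d(m x m) = (integral_a1^b1 x^2 dx) * (integral_a2^b2 y dy).
Inner integral in x: integral_{2}^{6} x^2 dx = (6^3 - 2^3)/3
  = 208/3.
Inner integral in y: integral_{0}^{2} y dy = (2^2 - 0^2)/2
  = 2.
Product: (208/3) * (2) = 416/3.

416/3


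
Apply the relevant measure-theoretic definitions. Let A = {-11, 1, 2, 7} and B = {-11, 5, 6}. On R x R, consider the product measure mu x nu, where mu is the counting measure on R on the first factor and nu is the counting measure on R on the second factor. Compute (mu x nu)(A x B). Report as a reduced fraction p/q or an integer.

For a measurable rectangle A x B, the product measure satisfies
  (mu x nu)(A x B) = mu(A) * nu(B).
  mu(A) = 4.
  nu(B) = 3.
  (mu x nu)(A x B) = 4 * 3 = 12.

12


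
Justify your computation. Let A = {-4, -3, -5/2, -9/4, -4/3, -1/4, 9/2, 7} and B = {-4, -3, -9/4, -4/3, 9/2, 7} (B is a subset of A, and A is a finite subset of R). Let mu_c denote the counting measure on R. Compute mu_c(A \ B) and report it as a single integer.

Counting measure assigns mu_c(E) = |E| (number of elements) when E is finite. For B subset A, A \ B is the set of elements of A not in B, so |A \ B| = |A| - |B|.
|A| = 8, |B| = 6, so mu_c(A \ B) = 8 - 6 = 2.

2


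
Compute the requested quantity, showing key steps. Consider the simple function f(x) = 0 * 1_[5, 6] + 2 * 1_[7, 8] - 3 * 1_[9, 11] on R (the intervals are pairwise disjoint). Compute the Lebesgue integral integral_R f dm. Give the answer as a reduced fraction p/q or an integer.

For a simple function f = sum_i c_i * 1_{A_i} with disjoint A_i,
  integral f dm = sum_i c_i * m(A_i).
Lengths of the A_i:
  m(A_1) = 6 - 5 = 1.
  m(A_2) = 8 - 7 = 1.
  m(A_3) = 11 - 9 = 2.
Contributions c_i * m(A_i):
  (0) * (1) = 0.
  (2) * (1) = 2.
  (-3) * (2) = -6.
Total: 0 + 2 - 6 = -4.

-4


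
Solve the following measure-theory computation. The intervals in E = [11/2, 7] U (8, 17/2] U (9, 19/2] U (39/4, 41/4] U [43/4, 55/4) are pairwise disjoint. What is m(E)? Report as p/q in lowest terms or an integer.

For pairwise disjoint intervals, m(union_i I_i) = sum_i m(I_i),
and m is invariant under swapping open/closed endpoints (single points have measure 0).
So m(E) = sum_i (b_i - a_i).
  I_1 has length 7 - 11/2 = 3/2.
  I_2 has length 17/2 - 8 = 1/2.
  I_3 has length 19/2 - 9 = 1/2.
  I_4 has length 41/4 - 39/4 = 1/2.
  I_5 has length 55/4 - 43/4 = 3.
Summing:
  m(E) = 3/2 + 1/2 + 1/2 + 1/2 + 3 = 6.

6


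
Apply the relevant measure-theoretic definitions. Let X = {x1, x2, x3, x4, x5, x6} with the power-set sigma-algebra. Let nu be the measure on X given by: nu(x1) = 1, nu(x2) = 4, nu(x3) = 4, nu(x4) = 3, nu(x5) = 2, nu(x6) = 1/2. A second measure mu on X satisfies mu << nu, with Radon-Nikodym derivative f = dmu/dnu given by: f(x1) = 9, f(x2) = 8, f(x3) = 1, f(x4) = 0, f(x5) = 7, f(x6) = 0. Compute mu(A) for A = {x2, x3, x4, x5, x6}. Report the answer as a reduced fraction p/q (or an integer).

By the defining property of the Radon-Nikodym derivative, for every measurable set A,
  mu(A) = integral_A f dnu.
Since nu is a discrete measure concentrated on the atoms of X, the integral over A reduces to the sum
  mu(A) = sum_{x in A} f(x) * nu({x}).
Computing each term:
  x2: f(x2) * nu(x2) = 8 * 4 = 32.
  x3: f(x3) * nu(x3) = 1 * 4 = 4.
  x4: f(x4) * nu(x4) = 0 * 3 = 0.
  x5: f(x5) * nu(x5) = 7 * 2 = 14.
  x6: f(x6) * nu(x6) = 0 * 1/2 = 0.
Summing: mu(A) = 32 + 4 + 0 + 14 + 0 = 50.

50
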